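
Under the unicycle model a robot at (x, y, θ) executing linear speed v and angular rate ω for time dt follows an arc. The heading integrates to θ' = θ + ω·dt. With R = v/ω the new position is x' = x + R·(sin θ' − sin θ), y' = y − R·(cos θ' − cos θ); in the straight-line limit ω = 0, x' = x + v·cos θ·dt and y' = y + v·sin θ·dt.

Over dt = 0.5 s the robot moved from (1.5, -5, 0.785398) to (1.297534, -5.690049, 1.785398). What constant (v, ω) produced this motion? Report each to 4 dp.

v = -1.5000, ω = 2.0000

Δθ = 1.785398 − 0.785398 = 1.000000
ω = Δθ/dt = 1.000000/0.5 = 2.0000
R = −Δy/(cos θ' − cos θ) = -0.7500
v = R·ω = -0.7500·2.0000 = -1.5000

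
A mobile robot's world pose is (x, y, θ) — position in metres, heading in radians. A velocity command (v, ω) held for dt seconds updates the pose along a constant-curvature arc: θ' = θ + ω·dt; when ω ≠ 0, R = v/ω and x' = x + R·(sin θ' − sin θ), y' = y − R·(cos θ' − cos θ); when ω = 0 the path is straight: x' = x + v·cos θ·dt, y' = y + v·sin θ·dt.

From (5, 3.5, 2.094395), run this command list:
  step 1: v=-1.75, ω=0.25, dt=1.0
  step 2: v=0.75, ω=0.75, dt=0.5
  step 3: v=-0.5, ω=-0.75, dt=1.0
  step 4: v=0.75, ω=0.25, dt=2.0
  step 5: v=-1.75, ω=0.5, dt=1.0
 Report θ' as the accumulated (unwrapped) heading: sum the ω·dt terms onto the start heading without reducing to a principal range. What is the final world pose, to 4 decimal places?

(6.7730, 2.4464, 2.9694)

step 1: θ'=2.3444 (R=-7.0000) → pose (6.0544, 2.1090, 2.3444)
step 2: θ'=2.7194 (R=1.0000) → pose (5.7487, 2.3225, 2.7194)
step 3: θ'=1.9694 (R=0.6667) → pose (6.0900, 1.9731, 1.9694)
step 4: θ'=2.4694 (R=3.0000) → pose (5.1933, 3.1561, 2.4694)
step 5: θ'=2.9694 (R=-3.5000) → pose (6.7730, 2.4464, 2.9694)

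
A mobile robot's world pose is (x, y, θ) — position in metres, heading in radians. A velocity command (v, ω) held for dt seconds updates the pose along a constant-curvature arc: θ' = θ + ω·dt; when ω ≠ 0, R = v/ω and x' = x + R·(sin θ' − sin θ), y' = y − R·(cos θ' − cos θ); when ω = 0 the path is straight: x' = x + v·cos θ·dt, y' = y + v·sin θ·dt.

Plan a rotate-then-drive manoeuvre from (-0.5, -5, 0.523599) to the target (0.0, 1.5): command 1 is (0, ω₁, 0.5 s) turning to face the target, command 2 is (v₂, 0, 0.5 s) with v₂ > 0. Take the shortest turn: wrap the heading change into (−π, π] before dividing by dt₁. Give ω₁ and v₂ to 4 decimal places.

heading to target = atan2(1.5−-5, 0−-0.5) = 1.4940
Δθ = wrap(1.4940 − 0.5236) = 0.9704; ω₁ = Δθ/dt₁ = 1.9409
distance = √((0−-0.5)² + (1.5−-5)²) = 6.5192; v₂ = distance/dt₂ = 13.0384

ω₁ = 1.9409, v₂ = 13.0384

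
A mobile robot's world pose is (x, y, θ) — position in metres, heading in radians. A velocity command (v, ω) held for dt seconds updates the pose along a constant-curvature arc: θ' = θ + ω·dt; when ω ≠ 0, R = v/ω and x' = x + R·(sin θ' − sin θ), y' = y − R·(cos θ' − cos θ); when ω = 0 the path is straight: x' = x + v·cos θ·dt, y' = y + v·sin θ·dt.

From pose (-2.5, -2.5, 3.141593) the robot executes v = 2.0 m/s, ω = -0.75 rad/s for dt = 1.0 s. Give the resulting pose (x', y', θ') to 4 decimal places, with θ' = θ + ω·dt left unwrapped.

θ' = 3.1416 + -0.75·1.0 = 2.3916
R = v/ω = 2.0/-0.75 = -2.6667
x' = -2.5 + -2.6667·(sin 2.3916 − sin 3.1416) = -4.3177
y' = -2.5 − -2.6667·(cos 2.3916 − cos 3.1416) = -1.7845

(-4.3177, -1.7845, 2.3916)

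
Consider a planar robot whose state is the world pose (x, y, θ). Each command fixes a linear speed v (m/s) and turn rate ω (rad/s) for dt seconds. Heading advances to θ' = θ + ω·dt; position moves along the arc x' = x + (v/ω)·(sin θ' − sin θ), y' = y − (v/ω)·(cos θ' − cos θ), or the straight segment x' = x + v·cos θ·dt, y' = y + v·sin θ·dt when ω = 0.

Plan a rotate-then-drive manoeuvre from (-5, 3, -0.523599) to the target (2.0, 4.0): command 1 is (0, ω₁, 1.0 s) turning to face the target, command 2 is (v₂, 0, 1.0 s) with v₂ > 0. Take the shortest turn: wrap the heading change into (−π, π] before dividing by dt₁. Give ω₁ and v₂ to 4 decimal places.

heading to target = atan2(4−3, 2−-5) = 0.1419
Δθ = wrap(0.1419 − -0.5236) = 0.6655; ω₁ = Δθ/dt₁ = 0.6655
distance = √((2−-5)² + (4−3)²) = 7.0711; v₂ = distance/dt₂ = 7.0711

ω₁ = 0.6655, v₂ = 7.0711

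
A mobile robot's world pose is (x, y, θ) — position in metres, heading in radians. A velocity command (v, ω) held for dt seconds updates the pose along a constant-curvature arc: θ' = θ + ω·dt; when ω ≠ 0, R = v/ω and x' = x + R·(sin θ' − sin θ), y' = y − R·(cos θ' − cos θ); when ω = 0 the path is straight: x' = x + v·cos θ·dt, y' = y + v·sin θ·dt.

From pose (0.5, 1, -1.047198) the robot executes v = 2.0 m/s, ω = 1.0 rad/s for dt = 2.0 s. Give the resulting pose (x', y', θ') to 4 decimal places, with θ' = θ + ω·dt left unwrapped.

(3.8621, 0.8412, 0.9528)

θ' = -1.0472 + 1.0·2.0 = 0.9528
R = v/ω = 2.0/1.0 = 2.0000
x' = 0.5 + 2.0000·(sin 0.9528 − sin -1.0472) = 3.8621
y' = 1 − 2.0000·(cos 0.9528 − cos -1.0472) = 0.8412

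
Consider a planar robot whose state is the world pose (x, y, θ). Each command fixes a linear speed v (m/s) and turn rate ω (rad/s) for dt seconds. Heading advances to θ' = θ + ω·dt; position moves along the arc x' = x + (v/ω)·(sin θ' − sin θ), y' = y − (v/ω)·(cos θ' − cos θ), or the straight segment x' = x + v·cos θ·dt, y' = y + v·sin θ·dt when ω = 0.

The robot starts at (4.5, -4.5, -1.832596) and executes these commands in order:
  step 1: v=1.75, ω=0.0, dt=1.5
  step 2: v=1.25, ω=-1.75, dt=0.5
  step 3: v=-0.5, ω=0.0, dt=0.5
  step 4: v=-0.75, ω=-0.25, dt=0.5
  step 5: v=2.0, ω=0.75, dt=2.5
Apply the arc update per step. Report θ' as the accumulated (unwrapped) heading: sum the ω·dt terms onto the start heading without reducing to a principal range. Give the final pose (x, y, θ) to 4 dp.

(2.6371, -11.3326, -0.9576)

step 1: θ'=-1.8326 (straight) → pose (3.8206, -7.0356, -1.8326)
step 2: θ'=-2.7076 (R=-0.7143) → pose (3.4310, -7.4988, -2.7076)
step 3: θ'=-2.7076 (straight) → pose (3.6578, -7.3936, -2.7076)
step 4: θ'=-2.8326 (R=3.0000) → pose (4.0070, -7.2576, -2.8326)
step 5: θ'=-0.9576 (R=2.6667) → pose (2.6371, -11.3326, -0.9576)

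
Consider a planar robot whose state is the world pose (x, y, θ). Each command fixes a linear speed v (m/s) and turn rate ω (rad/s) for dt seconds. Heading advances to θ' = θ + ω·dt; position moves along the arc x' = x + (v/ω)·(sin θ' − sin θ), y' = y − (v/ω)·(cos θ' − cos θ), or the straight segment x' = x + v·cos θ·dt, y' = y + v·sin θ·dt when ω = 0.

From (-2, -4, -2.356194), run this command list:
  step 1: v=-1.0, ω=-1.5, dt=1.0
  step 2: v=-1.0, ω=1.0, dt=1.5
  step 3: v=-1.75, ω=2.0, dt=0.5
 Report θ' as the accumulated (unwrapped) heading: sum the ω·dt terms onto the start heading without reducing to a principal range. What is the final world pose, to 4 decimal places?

(0.5069, -3.1145, -1.3562)

step 1: θ'=-3.8562 (R=0.6667) → pose (-1.0917, -3.9678, -3.8562)
step 2: θ'=-2.3562 (R=-1.0000) → pose (0.2707, -3.9196, -2.3562)
step 3: θ'=-1.3562 (R=-0.8750) → pose (0.5069, -3.1145, -1.3562)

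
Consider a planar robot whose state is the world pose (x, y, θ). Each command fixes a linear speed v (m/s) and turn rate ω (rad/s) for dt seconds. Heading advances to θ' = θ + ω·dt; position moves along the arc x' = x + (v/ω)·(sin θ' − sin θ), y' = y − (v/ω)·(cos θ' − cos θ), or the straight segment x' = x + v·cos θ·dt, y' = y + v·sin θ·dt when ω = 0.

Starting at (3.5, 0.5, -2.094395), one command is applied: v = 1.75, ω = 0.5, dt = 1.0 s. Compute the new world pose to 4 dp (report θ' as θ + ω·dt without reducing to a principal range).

(3.0321, -1.1674, -1.5944)

θ' = -2.0944 + 0.5·1.0 = -1.5944
R = v/ω = 1.75/0.5 = 3.5000
x' = 3.5 + 3.5000·(sin -1.5944 − sin -2.0944) = 3.0321
y' = 0.5 − 3.5000·(cos -1.5944 − cos -2.0944) = -1.1674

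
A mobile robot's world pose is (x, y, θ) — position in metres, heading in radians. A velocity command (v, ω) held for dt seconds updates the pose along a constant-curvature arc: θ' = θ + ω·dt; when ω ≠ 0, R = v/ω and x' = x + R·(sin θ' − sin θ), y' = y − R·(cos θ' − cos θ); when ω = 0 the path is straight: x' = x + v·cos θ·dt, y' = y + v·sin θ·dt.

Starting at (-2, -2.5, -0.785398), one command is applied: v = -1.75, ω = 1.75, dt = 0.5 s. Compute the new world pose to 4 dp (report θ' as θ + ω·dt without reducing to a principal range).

θ' = -0.7854 + 1.75·0.5 = 0.0896
R = v/ω = -1.75/1.75 = -1.0000
x' = -2 + -1.0000·(sin 0.0896 − sin -0.7854) = -2.7966
y' = -2.5 − -1.0000·(cos 0.0896 − cos -0.7854) = -2.2111

(-2.7966, -2.2111, 0.0896)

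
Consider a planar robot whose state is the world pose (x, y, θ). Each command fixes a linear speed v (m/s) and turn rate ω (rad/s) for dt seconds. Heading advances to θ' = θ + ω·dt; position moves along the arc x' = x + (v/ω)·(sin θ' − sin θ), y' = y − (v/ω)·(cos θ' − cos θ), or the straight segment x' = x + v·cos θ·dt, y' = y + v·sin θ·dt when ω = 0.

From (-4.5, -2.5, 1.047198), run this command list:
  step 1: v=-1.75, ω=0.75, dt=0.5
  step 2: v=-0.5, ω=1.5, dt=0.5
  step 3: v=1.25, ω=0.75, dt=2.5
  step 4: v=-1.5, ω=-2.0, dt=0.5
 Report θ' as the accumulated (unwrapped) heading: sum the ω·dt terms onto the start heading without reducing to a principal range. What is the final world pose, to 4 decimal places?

step 1: θ'=1.4222 (R=-2.3333) → pose (-4.7869, -3.3212, 1.4222)
step 2: θ'=2.1722 (R=-0.3333) → pose (-4.7321, -3.5592, 2.1722)
step 3: θ'=4.0472 (R=1.6667) → pose (-7.4177, -3.4735, 4.0472)
step 4: θ'=3.0472 (R=0.7500) → pose (-6.7569, -3.1897, 3.0472)

(-6.7569, -3.1897, 3.0472)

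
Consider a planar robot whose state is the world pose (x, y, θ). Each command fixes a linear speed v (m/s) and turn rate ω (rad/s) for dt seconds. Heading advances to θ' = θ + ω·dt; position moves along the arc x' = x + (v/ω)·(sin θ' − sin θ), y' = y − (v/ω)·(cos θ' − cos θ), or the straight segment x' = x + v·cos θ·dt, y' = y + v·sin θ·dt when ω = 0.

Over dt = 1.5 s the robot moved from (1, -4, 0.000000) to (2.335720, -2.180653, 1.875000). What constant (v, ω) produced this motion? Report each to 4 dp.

Δθ = 1.875000 − 0.000000 = 1.875000
ω = Δθ/dt = 1.875000/1.5 = 1.2500
R = −Δy/(cos θ' − cos θ) = 1.4000
v = R·ω = 1.4000·1.2500 = 1.7500

v = 1.7500, ω = 1.2500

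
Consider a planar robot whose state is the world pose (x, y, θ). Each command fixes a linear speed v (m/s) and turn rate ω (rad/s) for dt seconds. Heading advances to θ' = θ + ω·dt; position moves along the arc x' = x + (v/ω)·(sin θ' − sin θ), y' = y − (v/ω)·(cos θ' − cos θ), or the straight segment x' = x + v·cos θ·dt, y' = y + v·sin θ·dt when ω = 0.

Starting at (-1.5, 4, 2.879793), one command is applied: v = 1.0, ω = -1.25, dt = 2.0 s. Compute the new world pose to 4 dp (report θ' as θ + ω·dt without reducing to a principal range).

θ' = 2.8798 + -1.25·2.0 = 0.3798
R = v/ω = 1.0/-1.25 = -0.8000
x' = -1.5 + -0.8000·(sin 0.3798 − sin 2.8798) = -1.5895
y' = 4 − -0.8000·(cos 0.3798 − cos 2.8798) = 5.5157

(-1.5895, 5.5157, 0.3798)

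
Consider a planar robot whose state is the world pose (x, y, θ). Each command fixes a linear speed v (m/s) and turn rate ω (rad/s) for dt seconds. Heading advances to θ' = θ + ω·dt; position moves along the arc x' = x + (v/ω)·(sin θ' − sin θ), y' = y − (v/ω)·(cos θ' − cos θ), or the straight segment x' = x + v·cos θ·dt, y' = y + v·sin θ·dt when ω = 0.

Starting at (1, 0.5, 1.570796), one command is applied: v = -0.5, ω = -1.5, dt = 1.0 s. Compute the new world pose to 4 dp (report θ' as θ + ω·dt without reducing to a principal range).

θ' = 1.5708 + -1.5·1.0 = 0.0708
R = v/ω = -0.5/-1.5 = 0.3333
x' = 1 + 0.3333·(sin 0.0708 − sin 1.5708) = 0.6902
y' = 0.5 − 0.3333·(cos 0.0708 − cos 1.5708) = 0.1675

(0.6902, 0.1675, 0.0708)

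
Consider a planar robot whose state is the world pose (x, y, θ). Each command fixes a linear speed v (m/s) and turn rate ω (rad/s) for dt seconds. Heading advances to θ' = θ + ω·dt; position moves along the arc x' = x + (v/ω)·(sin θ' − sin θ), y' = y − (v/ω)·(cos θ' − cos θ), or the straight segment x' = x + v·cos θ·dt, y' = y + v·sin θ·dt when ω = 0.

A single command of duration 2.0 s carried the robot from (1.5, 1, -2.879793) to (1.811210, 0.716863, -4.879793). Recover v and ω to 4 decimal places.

v = -0.2500, ω = -1.0000

Δθ = -4.879793 − -2.879793 = -2.000000
ω = Δθ/dt = -2.000000/2.0 = -1.0000
R = Δx/(sin θ' − sin θ) = 0.2500
v = R·ω = 0.2500·-1.0000 = -0.2500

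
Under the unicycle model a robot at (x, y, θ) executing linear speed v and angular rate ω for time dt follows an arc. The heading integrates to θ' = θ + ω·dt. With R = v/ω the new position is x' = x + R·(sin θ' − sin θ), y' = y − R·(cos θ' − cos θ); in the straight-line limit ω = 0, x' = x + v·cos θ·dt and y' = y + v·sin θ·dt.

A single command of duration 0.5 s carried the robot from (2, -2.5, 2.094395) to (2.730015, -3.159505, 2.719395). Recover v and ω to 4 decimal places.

v = -2.0000, ω = 1.2500

Δθ = 2.719395 − 2.094395 = 0.625000
ω = Δθ/dt = 0.625000/0.5 = 1.2500
R = Δx/(sin θ' − sin θ) = -1.6000
v = R·ω = -1.6000·1.2500 = -2.0000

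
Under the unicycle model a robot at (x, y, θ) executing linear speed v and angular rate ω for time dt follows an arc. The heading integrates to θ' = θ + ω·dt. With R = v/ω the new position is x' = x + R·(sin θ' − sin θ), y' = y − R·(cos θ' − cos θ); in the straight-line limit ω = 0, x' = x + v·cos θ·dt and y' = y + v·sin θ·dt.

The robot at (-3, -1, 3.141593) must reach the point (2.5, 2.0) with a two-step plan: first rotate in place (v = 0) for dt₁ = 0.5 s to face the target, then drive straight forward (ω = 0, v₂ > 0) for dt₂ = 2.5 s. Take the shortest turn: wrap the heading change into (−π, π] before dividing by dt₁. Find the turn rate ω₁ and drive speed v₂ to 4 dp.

heading to target = atan2(2−-1, 2.5−-3) = 0.4993
Δθ = wrap(0.4993 − 3.1416) = -2.6422; ω₁ = Δθ/dt₁ = -5.2845
distance = √((2.5−-3)² + (2−-1)²) = 6.2650; v₂ = distance/dt₂ = 2.5060

ω₁ = -5.2845, v₂ = 2.5060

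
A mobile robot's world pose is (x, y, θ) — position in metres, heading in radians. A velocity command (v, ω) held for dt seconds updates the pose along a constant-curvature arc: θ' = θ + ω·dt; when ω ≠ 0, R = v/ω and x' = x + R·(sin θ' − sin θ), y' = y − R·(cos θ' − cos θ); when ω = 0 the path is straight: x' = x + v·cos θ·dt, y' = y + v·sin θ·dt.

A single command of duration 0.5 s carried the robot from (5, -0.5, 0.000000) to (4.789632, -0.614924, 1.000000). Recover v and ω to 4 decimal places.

Δθ = 1.000000 − 0.000000 = 1.000000
ω = Δθ/dt = 1.000000/0.5 = 2.0000
R = Δx/(sin θ' − sin θ) = -0.2500
v = R·ω = -0.2500·2.0000 = -0.5000

v = -0.5000, ω = 2.0000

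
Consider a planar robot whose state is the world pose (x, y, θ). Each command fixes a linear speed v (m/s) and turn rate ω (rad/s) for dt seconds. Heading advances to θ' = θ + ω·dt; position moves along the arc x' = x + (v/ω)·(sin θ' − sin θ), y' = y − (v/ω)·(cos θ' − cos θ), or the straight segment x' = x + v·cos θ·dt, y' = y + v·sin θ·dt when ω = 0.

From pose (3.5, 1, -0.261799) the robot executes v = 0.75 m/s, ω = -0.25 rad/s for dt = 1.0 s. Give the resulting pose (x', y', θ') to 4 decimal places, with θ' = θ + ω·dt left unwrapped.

(4.1928, 0.7178, -0.5118)

θ' = -0.2618 + -0.25·1.0 = -0.5118
R = v/ω = 0.75/-0.25 = -3.0000
x' = 3.5 + -3.0000·(sin -0.5118 − sin -0.2618) = 4.1928
y' = 1 − -3.0000·(cos -0.5118 − cos -0.2618) = 0.7178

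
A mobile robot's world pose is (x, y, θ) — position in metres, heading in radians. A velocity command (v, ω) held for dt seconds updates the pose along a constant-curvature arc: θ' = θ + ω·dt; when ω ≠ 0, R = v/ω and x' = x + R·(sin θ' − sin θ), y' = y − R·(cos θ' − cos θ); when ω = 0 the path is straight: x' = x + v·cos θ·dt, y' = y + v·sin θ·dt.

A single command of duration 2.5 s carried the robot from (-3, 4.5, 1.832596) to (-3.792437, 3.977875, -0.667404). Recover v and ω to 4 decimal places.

Δθ = -0.667404 − 1.832596 = -2.500000
ω = Δθ/dt = -2.500000/2.5 = -1.0000
R = Δx/(sin θ' − sin θ) = 0.5000
v = R·ω = 0.5000·-1.0000 = -0.5000

v = -0.5000, ω = -1.0000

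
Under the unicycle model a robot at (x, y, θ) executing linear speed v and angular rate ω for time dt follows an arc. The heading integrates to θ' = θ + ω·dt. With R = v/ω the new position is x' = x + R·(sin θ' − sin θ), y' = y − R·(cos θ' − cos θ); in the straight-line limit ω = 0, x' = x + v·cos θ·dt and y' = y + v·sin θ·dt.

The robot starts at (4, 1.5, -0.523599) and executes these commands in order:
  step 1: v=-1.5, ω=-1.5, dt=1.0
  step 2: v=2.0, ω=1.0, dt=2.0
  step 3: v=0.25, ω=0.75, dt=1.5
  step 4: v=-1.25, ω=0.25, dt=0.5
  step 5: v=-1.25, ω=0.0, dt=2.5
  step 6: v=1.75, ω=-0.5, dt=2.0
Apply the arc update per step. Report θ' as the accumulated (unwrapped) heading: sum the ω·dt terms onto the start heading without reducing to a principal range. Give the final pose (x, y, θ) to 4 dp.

step 1: θ'=-2.0236 (R=1.0000) → pose (3.6008, 2.8035, -2.0236)
step 2: θ'=-0.0236 (R=2.0000) → pose (5.3520, -0.0709, -0.0236)
step 3: θ'=1.1014 (R=0.3333) → pose (5.6572, 0.1116, 1.1014)
step 4: θ'=1.2264 (R=-5.0000) → pose (5.4100, -0.4620, 1.2264)
step 5: θ'=1.2264 (straight) → pose (4.3549, -3.4035, 1.2264)
step 6: θ'=0.2264 (R=-3.5000) → pose (6.8637, -1.1746, 0.2264)

(6.8637, -1.1746, 0.2264)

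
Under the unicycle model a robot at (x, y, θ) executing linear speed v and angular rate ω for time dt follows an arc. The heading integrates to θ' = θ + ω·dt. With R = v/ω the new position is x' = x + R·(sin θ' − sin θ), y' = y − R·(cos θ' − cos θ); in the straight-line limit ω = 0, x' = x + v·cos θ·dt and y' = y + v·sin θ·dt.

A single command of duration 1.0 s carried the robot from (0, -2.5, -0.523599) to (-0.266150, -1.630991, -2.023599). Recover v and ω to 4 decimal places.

Δθ = -2.023599 − -0.523599 = -1.500000
ω = Δθ/dt = -1.500000/1.0 = -1.5000
R = −Δy/(cos θ' − cos θ) = 0.6667
v = R·ω = 0.6667·-1.5000 = -1.0000

v = -1.0000, ω = -1.5000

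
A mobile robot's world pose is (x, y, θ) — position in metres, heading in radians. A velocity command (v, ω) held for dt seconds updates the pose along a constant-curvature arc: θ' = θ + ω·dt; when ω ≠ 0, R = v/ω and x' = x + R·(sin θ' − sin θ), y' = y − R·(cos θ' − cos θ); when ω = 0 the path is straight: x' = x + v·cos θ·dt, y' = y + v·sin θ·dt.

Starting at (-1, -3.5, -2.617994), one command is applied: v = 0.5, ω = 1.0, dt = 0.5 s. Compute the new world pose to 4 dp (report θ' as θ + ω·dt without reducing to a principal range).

(-1.1770, -3.6729, -2.1180)

θ' = -2.6180 + 1.0·0.5 = -2.1180
R = v/ω = 0.5/1.0 = 0.5000
x' = -1 + 0.5000·(sin -2.1180 − sin -2.6180) = -1.1770
y' = -3.5 − 0.5000·(cos -2.1180 − cos -2.6180) = -3.6729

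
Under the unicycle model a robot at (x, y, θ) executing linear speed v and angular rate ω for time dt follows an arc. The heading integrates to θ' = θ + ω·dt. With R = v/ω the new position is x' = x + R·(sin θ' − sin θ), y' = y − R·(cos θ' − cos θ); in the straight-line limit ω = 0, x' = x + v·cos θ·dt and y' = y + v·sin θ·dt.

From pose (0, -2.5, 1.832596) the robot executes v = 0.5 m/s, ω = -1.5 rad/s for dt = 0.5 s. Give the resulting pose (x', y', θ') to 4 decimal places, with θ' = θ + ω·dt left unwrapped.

θ' = 1.8326 + -1.5·0.5 = 1.0826
R = v/ω = 0.5/-1.5 = -0.3333
x' = 0 + -0.3333·(sin 1.0826 − sin 1.8326) = 0.0276
y' = -2.5 − -0.3333·(cos 1.0826 − cos 1.8326) = -2.2574

(0.0276, -2.2574, 1.0826)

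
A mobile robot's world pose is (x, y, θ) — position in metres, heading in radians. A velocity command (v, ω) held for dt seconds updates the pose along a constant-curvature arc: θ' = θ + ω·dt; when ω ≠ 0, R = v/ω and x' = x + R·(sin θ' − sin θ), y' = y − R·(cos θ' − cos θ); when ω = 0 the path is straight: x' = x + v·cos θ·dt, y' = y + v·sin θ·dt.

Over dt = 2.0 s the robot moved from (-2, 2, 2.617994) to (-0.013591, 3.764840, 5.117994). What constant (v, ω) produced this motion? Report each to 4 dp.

Δθ = 5.117994 − 2.617994 = 2.500000
ω = Δθ/dt = 2.500000/2.0 = 1.2500
R = Δx/(sin θ' − sin θ) = -1.4000
v = R·ω = -1.4000·1.2500 = -1.7500

v = -1.7500, ω = 1.2500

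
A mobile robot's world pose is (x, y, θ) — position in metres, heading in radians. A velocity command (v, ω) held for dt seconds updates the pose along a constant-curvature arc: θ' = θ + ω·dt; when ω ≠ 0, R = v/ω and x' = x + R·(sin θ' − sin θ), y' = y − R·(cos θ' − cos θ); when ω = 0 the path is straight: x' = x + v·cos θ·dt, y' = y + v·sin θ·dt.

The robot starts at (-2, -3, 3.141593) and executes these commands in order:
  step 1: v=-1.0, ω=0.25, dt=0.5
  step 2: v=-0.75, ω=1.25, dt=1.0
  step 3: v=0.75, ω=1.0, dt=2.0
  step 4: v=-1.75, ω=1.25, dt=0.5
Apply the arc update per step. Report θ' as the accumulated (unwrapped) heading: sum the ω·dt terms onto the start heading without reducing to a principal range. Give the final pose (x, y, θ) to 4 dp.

step 1: θ'=3.2666 (R=-4.0000) → pose (-1.5013, -2.9688, 3.2666)
step 2: θ'=4.5166 (R=-0.6000) → pose (-0.9876, -2.4902, 4.5166)
step 3: θ'=6.5166 (R=0.7500) → pose (-0.0784, -3.3658, 6.5166)
step 4: θ'=7.1416 (R=-1.4000) → pose (-0.8141, -3.8127, 7.1416)

(-0.8141, -3.8127, 7.1416)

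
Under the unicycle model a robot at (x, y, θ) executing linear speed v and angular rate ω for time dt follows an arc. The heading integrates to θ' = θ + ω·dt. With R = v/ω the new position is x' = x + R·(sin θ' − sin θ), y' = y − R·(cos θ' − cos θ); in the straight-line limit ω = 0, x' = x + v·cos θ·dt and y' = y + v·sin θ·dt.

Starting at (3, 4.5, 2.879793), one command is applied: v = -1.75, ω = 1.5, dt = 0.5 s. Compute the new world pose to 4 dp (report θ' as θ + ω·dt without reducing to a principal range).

(3.8492, 4.5965, 3.6298)

θ' = 2.8798 + 1.5·0.5 = 3.6298
R = v/ω = -1.75/1.5 = -1.1667
x' = 3 + -1.1667·(sin 3.6298 − sin 2.8798) = 3.8492
y' = 4.5 − -1.1667·(cos 3.6298 − cos 2.8798) = 4.5965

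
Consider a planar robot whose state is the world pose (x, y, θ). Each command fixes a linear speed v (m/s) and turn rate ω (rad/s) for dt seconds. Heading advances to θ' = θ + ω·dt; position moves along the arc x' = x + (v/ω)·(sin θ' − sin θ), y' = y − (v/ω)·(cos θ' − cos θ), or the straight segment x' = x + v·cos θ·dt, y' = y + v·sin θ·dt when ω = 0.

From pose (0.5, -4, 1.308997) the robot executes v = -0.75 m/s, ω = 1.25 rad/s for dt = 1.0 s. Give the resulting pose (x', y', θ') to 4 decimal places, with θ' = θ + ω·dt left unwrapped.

θ' = 1.3090 + 1.25·1.0 = 2.5590
R = v/ω = -0.75/1.25 = -0.6000
x' = 0.5 + -0.6000·(sin 2.5590 − sin 1.3090) = 0.7494
y' = -4 − -0.6000·(cos 2.5590 − cos 1.3090) = -4.6563

(0.7494, -4.6563, 2.5590)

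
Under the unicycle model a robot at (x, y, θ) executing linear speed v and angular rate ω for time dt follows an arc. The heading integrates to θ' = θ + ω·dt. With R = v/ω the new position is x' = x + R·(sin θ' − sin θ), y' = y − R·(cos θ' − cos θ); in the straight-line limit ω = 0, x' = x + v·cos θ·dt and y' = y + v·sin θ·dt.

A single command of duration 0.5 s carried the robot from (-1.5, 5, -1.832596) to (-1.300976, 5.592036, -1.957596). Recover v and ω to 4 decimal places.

Δθ = -1.957596 − -1.832596 = -0.125000
ω = Δθ/dt = -0.125000/0.5 = -0.2500
R = −Δy/(cos θ' − cos θ) = 5.0000
v = R·ω = 5.0000·-0.2500 = -1.2500

v = -1.2500, ω = -0.2500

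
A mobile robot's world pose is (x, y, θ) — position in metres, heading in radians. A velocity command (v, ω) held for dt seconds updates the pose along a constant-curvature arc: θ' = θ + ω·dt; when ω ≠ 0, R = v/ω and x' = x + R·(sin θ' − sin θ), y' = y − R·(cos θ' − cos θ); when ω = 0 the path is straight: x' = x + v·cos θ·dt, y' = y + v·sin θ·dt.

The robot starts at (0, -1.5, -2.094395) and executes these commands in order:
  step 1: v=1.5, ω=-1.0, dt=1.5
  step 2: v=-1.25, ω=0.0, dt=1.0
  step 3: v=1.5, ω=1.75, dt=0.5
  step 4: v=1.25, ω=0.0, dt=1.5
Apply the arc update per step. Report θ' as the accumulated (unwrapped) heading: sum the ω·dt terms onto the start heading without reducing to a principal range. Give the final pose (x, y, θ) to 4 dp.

step 1: θ'=-3.5944 (R=-1.5000) → pose (-1.9553, -2.0988, -3.5944)
step 2: θ'=-3.5944 (straight) → pose (-0.8312, -2.6457, -3.5944)
step 3: θ'=-2.7194 (R=0.8571) → pose (-1.5575, -2.6346, -2.7194)
step 4: θ'=-2.7194 (straight) → pose (-3.2678, -3.4029, -2.7194)

(-3.2678, -3.4029, -2.7194)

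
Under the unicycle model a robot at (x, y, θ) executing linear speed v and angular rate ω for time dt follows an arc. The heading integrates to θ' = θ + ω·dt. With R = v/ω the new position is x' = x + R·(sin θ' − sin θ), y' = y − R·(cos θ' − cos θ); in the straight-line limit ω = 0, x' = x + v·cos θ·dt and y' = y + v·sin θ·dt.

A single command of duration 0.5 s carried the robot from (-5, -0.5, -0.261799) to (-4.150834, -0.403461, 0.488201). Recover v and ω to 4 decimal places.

v = 1.7500, ω = 1.5000

Δθ = 0.488201 − -0.261799 = 0.750000
ω = Δθ/dt = 0.750000/0.5 = 1.5000
R = Δx/(sin θ' − sin θ) = 1.1667
v = R·ω = 1.1667·1.5000 = 1.7500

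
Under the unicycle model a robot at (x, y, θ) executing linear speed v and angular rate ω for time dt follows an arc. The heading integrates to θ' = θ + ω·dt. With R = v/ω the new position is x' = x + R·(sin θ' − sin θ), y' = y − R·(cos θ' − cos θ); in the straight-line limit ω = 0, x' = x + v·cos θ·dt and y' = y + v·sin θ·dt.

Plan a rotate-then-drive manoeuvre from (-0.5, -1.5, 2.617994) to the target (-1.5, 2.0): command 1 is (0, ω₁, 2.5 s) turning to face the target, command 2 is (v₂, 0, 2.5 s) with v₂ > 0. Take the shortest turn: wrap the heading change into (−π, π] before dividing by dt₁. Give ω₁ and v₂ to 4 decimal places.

heading to target = atan2(2−-1.5, -1.5−-0.5) = 1.8491
Δθ = wrap(1.8491 − 2.6180) = -0.7689; ω₁ = Δθ/dt₁ = -0.3076
distance = √((-1.5−-0.5)² + (2−-1.5)²) = 3.6401; v₂ = distance/dt₂ = 1.4560

ω₁ = -0.3076, v₂ = 1.4560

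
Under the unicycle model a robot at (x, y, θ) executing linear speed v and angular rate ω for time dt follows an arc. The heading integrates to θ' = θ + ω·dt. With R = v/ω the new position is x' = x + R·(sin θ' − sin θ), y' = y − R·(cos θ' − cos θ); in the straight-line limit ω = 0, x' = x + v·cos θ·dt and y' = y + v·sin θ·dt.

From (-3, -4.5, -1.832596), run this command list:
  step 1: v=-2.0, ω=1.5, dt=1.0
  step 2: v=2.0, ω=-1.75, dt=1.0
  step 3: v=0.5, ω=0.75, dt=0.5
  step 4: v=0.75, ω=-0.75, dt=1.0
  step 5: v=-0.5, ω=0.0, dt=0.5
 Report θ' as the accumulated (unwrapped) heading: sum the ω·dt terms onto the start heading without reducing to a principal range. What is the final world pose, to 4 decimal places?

step 1: θ'=-0.3326 (R=-1.3333) → pose (-3.8526, -2.8946, -0.3326)
step 2: θ'=-2.0826 (R=-1.1429) → pose (-3.2293, -4.5346, -2.0826)
step 3: θ'=-1.7076 (R=0.6667) → pose (-3.3085, -4.7702, -1.7076)
step 4: θ'=-2.4576 (R=-1.0000) → pose (-3.6673, -5.4088, -2.4576)
step 5: θ'=-2.4576 (straight) → pose (-3.4735, -5.2509, -2.4576)

(-3.4735, -5.2509, -2.4576)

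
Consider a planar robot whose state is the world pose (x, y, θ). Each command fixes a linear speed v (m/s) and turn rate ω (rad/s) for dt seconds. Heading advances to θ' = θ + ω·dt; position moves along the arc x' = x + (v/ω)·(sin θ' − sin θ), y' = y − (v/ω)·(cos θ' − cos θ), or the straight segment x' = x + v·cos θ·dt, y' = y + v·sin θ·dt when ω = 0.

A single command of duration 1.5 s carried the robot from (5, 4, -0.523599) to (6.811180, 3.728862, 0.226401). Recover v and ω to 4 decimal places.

v = 1.2500, ω = 0.5000

Δθ = 0.226401 − -0.523599 = 0.750000
ω = Δθ/dt = 0.750000/1.5 = 0.5000
R = Δx/(sin θ' − sin θ) = 2.5000
v = R·ω = 2.5000·0.5000 = 1.2500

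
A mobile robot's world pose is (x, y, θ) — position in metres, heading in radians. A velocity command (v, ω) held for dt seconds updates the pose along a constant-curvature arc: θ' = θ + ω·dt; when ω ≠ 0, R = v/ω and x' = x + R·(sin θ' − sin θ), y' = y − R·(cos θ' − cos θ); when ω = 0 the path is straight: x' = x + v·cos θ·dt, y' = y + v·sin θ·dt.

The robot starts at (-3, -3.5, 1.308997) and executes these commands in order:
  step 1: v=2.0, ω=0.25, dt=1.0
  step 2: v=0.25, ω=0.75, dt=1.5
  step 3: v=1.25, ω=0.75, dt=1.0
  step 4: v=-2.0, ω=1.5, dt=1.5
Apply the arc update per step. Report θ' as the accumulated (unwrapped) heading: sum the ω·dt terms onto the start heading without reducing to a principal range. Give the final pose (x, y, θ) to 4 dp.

(-3.7631, 1.2577, 5.6840)

step 1: θ'=1.5590 (R=8.0000) → pose (-2.7280, -1.5238, 1.5590)
step 2: θ'=2.6840 (R=0.3333) → pose (-2.9140, -1.2209, 2.6840)
step 3: θ'=3.4340 (R=1.6667) → pose (-4.1308, -1.1201, 3.4340)
step 4: θ'=5.6840 (R=-1.3333) → pose (-3.7631, 1.2577, 5.6840)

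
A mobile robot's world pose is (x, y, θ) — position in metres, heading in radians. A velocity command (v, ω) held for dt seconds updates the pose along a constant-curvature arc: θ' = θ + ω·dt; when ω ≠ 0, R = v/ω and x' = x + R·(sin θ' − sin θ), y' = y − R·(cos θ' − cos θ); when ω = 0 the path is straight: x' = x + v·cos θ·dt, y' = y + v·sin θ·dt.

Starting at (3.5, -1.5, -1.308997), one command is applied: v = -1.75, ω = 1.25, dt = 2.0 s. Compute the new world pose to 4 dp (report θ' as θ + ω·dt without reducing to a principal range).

(0.8475, -1.3433, 1.1910)

θ' = -1.3090 + 1.25·2.0 = 1.1910
R = v/ω = -1.75/1.25 = -1.4000
x' = 3.5 + -1.4000·(sin 1.1910 − sin -1.3090) = 0.8475
y' = -1.5 − -1.4000·(cos 1.1910 − cos -1.3090) = -1.3433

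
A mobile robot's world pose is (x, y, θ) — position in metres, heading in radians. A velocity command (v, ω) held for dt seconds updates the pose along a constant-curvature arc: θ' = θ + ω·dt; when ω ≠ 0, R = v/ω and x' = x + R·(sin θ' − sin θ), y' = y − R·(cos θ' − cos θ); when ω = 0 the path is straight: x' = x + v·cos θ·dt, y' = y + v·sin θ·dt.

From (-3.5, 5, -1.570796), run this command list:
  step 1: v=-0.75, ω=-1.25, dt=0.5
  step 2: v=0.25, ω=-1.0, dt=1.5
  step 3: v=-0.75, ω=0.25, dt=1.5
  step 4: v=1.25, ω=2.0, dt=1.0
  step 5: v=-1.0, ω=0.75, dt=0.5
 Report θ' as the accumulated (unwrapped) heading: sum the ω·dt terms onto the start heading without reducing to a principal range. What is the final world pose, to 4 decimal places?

step 1: θ'=-2.1958 (R=0.6000) → pose (-3.3866, 5.3511, -2.1958)
step 2: θ'=-3.6958 (R=-0.2500) → pose (-3.7209, 5.2848, -3.6958)
step 3: θ'=-3.3208 (R=-3.0000) → pose (-2.6768, 4.8838, -3.3208)
step 4: θ'=-1.3208 (R=0.6250) → pose (-3.3938, 4.1141, -1.3208)
step 5: θ'=-0.9458 (R=-1.3333) → pose (-3.6044, 4.5644, -0.9458)

(-3.6044, 4.5644, -0.9458)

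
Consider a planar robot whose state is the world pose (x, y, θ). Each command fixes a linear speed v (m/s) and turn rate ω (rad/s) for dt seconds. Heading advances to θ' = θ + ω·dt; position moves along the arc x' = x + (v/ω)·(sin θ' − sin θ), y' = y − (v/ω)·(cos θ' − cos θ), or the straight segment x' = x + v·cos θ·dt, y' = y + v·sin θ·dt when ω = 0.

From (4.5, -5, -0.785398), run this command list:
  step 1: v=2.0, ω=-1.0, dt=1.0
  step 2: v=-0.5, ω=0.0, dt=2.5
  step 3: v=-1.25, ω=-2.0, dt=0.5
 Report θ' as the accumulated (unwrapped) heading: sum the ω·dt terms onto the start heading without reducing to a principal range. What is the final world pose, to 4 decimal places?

step 1: θ'=-1.7854 (R=-2.0000) → pose (5.0399, -6.8401, -1.7854)
step 2: θ'=-1.7854 (straight) → pose (5.3061, -5.6188, -1.7854)
step 3: θ'=-2.7854 (R=0.6250) → pose (5.6988, -5.1661, -2.7854)

(5.6988, -5.1661, -2.7854)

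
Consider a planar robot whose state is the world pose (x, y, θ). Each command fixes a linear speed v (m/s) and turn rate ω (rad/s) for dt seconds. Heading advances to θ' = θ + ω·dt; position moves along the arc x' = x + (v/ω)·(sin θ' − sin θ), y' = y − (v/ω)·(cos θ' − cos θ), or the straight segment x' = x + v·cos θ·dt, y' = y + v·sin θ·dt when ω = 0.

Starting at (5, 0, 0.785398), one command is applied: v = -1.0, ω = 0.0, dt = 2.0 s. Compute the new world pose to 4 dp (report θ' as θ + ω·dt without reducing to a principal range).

θ' = 0.7854 + 0.0·2.0 = 0.7854
ω = 0 → straight: x' = 5 + -1.0·cos(0.7854)·2.0 = 3.5858
y' = 0 + -1.0·sin(0.7854)·2.0 = -1.4142

(3.5858, -1.4142, 0.7854)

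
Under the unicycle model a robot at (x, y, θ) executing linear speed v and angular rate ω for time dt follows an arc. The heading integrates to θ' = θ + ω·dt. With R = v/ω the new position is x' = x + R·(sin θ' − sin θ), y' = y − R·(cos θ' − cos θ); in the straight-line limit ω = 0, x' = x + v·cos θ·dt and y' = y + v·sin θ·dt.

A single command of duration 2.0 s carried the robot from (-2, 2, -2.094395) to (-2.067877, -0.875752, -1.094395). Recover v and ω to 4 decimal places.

v = 1.5000, ω = 0.5000

Δθ = -1.094395 − -2.094395 = 1.000000
ω = Δθ/dt = 1.000000/2.0 = 0.5000
R = −Δy/(cos θ' − cos θ) = 3.0000
v = R·ω = 3.0000·0.5000 = 1.5000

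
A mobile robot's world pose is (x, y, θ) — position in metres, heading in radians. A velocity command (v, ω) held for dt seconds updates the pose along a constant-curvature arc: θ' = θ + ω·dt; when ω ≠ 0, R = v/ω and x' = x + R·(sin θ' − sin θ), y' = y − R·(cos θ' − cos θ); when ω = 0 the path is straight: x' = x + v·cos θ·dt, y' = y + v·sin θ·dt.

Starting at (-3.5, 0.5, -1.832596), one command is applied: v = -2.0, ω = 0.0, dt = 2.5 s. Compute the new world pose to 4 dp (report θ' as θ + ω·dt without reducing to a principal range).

θ' = -1.8326 + 0.0·2.5 = -1.8326
ω = 0 → straight: x' = -3.5 + -2.0·cos(-1.8326)·2.5 = -2.2059
y' = 0.5 + -2.0·sin(-1.8326)·2.5 = 5.3296

(-2.2059, 5.3296, -1.8326)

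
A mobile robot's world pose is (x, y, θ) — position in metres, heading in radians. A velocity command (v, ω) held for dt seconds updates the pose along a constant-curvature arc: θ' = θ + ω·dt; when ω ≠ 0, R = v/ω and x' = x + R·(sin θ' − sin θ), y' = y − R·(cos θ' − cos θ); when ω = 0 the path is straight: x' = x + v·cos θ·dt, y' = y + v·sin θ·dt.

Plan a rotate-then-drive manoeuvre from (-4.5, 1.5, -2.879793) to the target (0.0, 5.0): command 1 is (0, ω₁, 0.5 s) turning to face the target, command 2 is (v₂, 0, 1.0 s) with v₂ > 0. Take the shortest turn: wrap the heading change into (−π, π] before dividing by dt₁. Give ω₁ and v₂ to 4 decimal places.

ω₁ = -5.4847, v₂ = 5.7009

heading to target = atan2(5−1.5, 0−-4.5) = 0.6610
Δθ = wrap(0.6610 − -2.8798) = -2.7423; ω₁ = Δθ/dt₁ = -5.4847
distance = √((0−-4.5)² + (5−1.5)²) = 5.7009; v₂ = distance/dt₂ = 5.7009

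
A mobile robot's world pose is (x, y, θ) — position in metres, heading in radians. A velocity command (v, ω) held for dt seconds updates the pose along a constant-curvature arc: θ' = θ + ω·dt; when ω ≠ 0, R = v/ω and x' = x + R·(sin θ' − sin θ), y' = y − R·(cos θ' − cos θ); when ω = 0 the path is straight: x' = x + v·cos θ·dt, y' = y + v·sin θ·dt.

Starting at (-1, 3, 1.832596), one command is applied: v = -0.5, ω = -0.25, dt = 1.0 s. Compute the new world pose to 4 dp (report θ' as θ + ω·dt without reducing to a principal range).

(-0.9320, 2.5060, 1.5826)

θ' = 1.8326 + -0.25·1.0 = 1.5826
R = v/ω = -0.5/-0.25 = 2.0000
x' = -1 + 2.0000·(sin 1.5826 − sin 1.8326) = -0.9320
y' = 3 − 2.0000·(cos 1.5826 − cos 1.8326) = 2.5060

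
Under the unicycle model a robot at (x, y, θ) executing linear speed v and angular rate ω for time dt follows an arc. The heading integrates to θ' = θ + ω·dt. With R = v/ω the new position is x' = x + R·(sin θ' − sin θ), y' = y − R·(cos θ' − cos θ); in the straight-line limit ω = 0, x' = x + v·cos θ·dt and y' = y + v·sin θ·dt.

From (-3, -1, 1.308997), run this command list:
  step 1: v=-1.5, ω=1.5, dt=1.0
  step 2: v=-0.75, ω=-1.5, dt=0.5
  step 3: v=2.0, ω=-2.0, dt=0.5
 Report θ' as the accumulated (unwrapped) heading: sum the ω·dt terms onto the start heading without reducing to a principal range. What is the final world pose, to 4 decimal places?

(-2.0709, -1.4833, 1.0590)

step 1: θ'=2.8090 (R=-1.0000) → pose (-2.3606, -2.2040, 2.8090)
step 2: θ'=2.0590 (R=0.5000) → pose (-2.0822, -2.4421, 2.0590)
step 3: θ'=1.0590 (R=-1.0000) → pose (-2.0709, -1.4833, 1.0590)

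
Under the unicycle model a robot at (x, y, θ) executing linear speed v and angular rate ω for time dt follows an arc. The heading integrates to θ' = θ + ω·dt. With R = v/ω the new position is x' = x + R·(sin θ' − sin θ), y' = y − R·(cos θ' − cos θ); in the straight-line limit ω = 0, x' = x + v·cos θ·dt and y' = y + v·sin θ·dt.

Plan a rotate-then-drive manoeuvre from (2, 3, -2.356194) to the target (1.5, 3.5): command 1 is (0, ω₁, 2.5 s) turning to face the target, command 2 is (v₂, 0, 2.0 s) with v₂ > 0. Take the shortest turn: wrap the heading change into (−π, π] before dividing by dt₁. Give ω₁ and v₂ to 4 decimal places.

ω₁ = -0.6283, v₂ = 0.3536

heading to target = atan2(3.5−3, 1.5−2) = 2.3562
Δθ = wrap(2.3562 − -2.3562) = -1.5708; ω₁ = Δθ/dt₁ = -0.6283
distance = √((1.5−2)² + (3.5−3)²) = 0.7071; v₂ = distance/dt₂ = 0.3536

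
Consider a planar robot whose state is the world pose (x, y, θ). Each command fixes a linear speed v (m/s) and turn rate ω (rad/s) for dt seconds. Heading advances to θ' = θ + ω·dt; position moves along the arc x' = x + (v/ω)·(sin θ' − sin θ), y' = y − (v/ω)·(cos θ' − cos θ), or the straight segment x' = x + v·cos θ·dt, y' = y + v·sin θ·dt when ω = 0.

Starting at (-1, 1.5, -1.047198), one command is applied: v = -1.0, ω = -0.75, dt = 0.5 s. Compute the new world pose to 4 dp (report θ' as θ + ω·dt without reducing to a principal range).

(-1.1639, 1.9693, -1.4222)

θ' = -1.0472 + -0.75·0.5 = -1.4222
R = v/ω = -1.0/-0.75 = 1.3333
x' = -1 + 1.3333·(sin -1.4222 − sin -1.0472) = -1.1639
y' = 1.5 − 1.3333·(cos -1.4222 − cos -1.0472) = 1.9693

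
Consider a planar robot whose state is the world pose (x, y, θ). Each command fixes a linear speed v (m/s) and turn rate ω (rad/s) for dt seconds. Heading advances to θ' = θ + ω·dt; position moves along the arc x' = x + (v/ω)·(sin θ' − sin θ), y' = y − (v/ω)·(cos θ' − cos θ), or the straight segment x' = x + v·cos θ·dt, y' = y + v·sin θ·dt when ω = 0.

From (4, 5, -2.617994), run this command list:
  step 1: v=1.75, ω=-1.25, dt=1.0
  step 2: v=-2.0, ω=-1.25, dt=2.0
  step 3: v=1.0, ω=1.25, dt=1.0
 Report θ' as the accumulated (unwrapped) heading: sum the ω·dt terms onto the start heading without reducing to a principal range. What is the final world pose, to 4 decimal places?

(1.9748, 2.8569, -5.1180)

step 1: θ'=-3.8680 (R=-1.4000) → pose (2.3701, 5.1658, -3.8680)
step 2: θ'=-6.3680 (R=1.6000) → pose (1.1719, 2.3755, -6.3680)
step 3: θ'=-5.1180 (R=0.8000) → pose (1.9748, 2.8569, -5.1180)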